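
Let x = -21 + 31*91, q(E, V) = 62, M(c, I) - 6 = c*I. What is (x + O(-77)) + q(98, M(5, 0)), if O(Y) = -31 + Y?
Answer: 2754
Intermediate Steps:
M(c, I) = 6 + I*c (M(c, I) = 6 + c*I = 6 + I*c)
x = 2800 (x = -21 + 2821 = 2800)
(x + O(-77)) + q(98, M(5, 0)) = (2800 + (-31 - 77)) + 62 = (2800 - 108) + 62 = 2692 + 62 = 2754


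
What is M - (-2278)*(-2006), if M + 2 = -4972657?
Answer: -9542327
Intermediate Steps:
M = -4972659 (M = -2 - 4972657 = -4972659)
M - (-2278)*(-2006) = -4972659 - (-2278)*(-2006) = -4972659 - 1*4569668 = -4972659 - 4569668 = -9542327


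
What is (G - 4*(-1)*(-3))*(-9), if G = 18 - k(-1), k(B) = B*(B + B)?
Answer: -36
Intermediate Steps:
k(B) = 2*B² (k(B) = B*(2*B) = 2*B²)
G = 16 (G = 18 - 2*(-1)² = 18 - 2 = 16)
(G - 4*(-1)*(-3))*(-9) = (16 - 4*(-1)*(-3))*(-9) = (16 + 4*(-3))*(-9) = (16 - 12)*(-9) = 4*(-9) = -36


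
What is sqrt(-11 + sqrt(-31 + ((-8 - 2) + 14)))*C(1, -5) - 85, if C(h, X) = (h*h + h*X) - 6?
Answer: -85 - 10*sqrt(-11 + 3*I*sqrt(3)) ≈ -92.634 - 34.033*I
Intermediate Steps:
C(h, X) = -6 + h**2 + X*h (C(h, X) = (h**2 + X*h) - 6 = -6 + h**2 + X*h)
sqrt(-11 + sqrt(-31 + ((-8 - 2) + 14)))*C(1, -5) - 85 = sqrt(-11 + sqrt(-31 + ((-8 - 2) + 14)))*(-6 + 1**2 - 5*1) - 85 = sqrt(-11 + sqrt(-31 + (-10 + 14)))*(-6 + 1 - 5) - 85 = sqrt(-11 + sqrt(-31 + 4))*(-10) - 85 = sqrt(-11 + sqrt(-27))*(-10) - 85 = sqrt(-11 + 3*I*sqrt(3))*(-10) - 85 = -10*sqrt(-11 + 3*I*sqrt(3)) - 85 = -85 - 10*sqrt(-11 + 3*I*sqrt(3))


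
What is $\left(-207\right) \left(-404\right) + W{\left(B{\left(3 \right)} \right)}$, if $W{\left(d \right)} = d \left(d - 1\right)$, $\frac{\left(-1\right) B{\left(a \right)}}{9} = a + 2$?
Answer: $85698$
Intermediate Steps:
$B{\left(a \right)} = -18 - 9 a$ ($B{\left(a \right)} = - 9 \left(a + 2\right) = - 9 \left(2 + a\right) = -18 - 9 a$)
$W{\left(d \right)} = d \left(-1 + d\right)$
$\left(-207\right) \left(-404\right) + W{\left(B{\left(3 \right)} \right)} = \left(-207\right) \left(-404\right) + \left(-18 - 27\right) \left(-1 - 45\right) = 83628 + \left(-18 - 27\right) \left(-1 - 45\right) = 83628 - 45 \left(-1 - 45\right) = 83628 - -2070 = 83628 + 2070 = 85698$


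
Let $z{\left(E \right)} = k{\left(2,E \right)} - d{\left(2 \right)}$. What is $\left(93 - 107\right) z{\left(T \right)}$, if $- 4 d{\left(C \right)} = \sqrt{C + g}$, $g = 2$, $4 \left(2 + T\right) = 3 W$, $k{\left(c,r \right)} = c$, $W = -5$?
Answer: $-35$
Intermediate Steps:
$T = - \frac{23}{4}$ ($T = -2 + \frac{3 \left(-5\right)}{4} = -2 + \frac{1}{4} \left(-15\right) = -2 - \frac{15}{4} = - \frac{23}{4} \approx -5.75$)
$d{\left(C \right)} = - \frac{\sqrt{2 + C}}{4}$ ($d{\left(C \right)} = - \frac{\sqrt{C + 2}}{4} = - \frac{\sqrt{2 + C}}{4}$)
$z{\left(E \right)} = \frac{5}{2}$ ($z{\left(E \right)} = 2 - - \frac{\sqrt{2 + 2}}{4} = 2 - - \frac{\sqrt{4}}{4} = 2 - \left(- \frac{1}{4}\right) 2 = 2 - - \frac{1}{2} = 2 + \frac{1}{2} = \frac{5}{2}$)
$\left(93 - 107\right) z{\left(T \right)} = \left(93 - 107\right) \frac{5}{2} = \left(-14\right) \frac{5}{2} = -35$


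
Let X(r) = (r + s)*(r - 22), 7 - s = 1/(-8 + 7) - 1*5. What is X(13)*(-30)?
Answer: 7020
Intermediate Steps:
s = 13 (s = 7 - (1/(-8 + 7) - 1*5) = 7 - (1/(-1) - 5) = 7 - (-1 - 5) = 7 - 1*(-6) = 7 + 6 = 13)
X(r) = (-22 + r)*(13 + r) (X(r) = (r + 13)*(r - 22) = (13 + r)*(-22 + r) = (-22 + r)*(13 + r))
X(13)*(-30) = (-286 + 13² - 9*13)*(-30) = (-286 + 169 - 117)*(-30) = -234*(-30) = 7020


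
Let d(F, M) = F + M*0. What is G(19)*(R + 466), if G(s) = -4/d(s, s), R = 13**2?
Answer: -2540/19 ≈ -133.68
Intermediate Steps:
R = 169
d(F, M) = F (d(F, M) = F + 0 = F)
G(s) = -4/s
G(19)*(R + 466) = (-4/19)*(169 + 466) = -4*1/19*635 = -4/19*635 = -2540/19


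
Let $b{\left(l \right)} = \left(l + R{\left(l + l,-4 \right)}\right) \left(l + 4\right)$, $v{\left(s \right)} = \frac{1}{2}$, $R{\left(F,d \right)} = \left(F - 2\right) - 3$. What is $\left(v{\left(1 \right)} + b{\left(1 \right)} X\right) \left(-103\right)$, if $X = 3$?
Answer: $\frac{6077}{2} \approx 3038.5$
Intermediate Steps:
$R{\left(F,d \right)} = -5 + F$ ($R{\left(F,d \right)} = \left(-2 + F\right) - 3 = -5 + F$)
$v{\left(s \right)} = \frac{1}{2}$
$b{\left(l \right)} = \left(-5 + 3 l\right) \left(4 + l\right)$ ($b{\left(l \right)} = \left(l + \left(-5 + \left(l + l\right)\right)\right) \left(l + 4\right) = \left(l + \left(-5 + 2 l\right)\right) \left(4 + l\right) = \left(-5 + 3 l\right) \left(4 + l\right)$)
$\left(v{\left(1 \right)} + b{\left(1 \right)} X\right) \left(-103\right) = \left(\frac{1}{2} + \left(-20 + 3 \cdot 1^{2} + 7 \cdot 1\right) 3\right) \left(-103\right) = \left(\frac{1}{2} + \left(-20 + 3 \cdot 1 + 7\right) 3\right) \left(-103\right) = \left(\frac{1}{2} + \left(-20 + 3 + 7\right) 3\right) \left(-103\right) = \left(\frac{1}{2} - 30\right) \left(-103\right) = \left(- \frac{59}{2}\right) \left(-103\right) = \frac{6077}{2}$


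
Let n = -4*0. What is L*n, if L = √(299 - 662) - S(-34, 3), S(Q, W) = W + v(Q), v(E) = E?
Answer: 0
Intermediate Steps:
S(Q, W) = Q + W (S(Q, W) = W + Q = Q + W)
L = 31 + 11*I*√3 (L = √(299 - 662) - (-34 + 3) = √(-363) - 1*(-31) = 11*I*√3 + 31 = 31 + 11*I*√3 ≈ 31.0 + 19.053*I)
n = 0
L*n = (31 + 11*I*√3)*0 = 0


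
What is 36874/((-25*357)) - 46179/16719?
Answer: -342881327/49739025 ≈ -6.8936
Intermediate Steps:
36874/((-25*357)) - 46179/16719 = 36874/(-8925) - 46179*1/16719 = 36874*(-1/8925) - 15393/5573 = -36874/8925 - 15393/5573 = -342881327/49739025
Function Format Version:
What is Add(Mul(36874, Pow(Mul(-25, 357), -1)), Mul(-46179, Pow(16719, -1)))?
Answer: Rational(-342881327, 49739025) ≈ -6.8936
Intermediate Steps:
Add(Mul(36874, Pow(Mul(-25, 357), -1)), Mul(-46179, Pow(16719, -1))) = Add(Mul(36874, Pow(-8925, -1)), Mul(-46179, Rational(1, 16719))) = Add(Mul(36874, Rational(-1, 8925)), Rational(-15393, 5573)) = Add(Rational(-36874, 8925), Rational(-15393, 5573)) = Rational(-342881327, 49739025)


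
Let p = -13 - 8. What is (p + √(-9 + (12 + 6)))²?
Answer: 324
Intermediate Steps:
p = -21
(p + √(-9 + (12 + 6)))² = (-21 + √(-9 + (12 + 6)))² = (-21 + √(-9 + 18))² = (-21 + √9)² = (-21 + 3)² = (-18)² = 324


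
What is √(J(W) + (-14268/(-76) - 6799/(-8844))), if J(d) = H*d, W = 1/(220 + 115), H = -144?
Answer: √33190784317185/420090 ≈ 13.714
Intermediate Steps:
W = 1/335 ≈ 0.0029851
J(d) = -144*d
√(J(W) + (-14268/(-76) - 6799/(-8844))) = √(-144*1/335 + (-14268/(-76) - 6799/(-8844))) = √(-144/335 + (-14268*(-1/76) - 6799*(-1/8844))) = √(-144/335 + (3567/19 + 6799/8844)) = √(-144/335 + 31675729/168036) = √(158017493/840180) = √33190784317185/420090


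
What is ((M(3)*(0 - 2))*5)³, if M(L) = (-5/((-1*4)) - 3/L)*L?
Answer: -3375/8 ≈ -421.88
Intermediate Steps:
M(L) = L*(5/4 - 3/L) (M(L) = (-5/(-4) - 3/L)*L = (-5*(-¼) - 3/L)*L = (5/4 - 3/L)*L = L*(5/4 - 3/L))
((M(3)*(0 - 2))*5)³ = (((-3 + (5/4)*3)*(0 - 2))*5)³ = (((-3 + 15/4)*(-2))*5)³ = (((¾)*(-2))*5)³ = (-3/2*5)³ = (-15/2)³ = -3375/8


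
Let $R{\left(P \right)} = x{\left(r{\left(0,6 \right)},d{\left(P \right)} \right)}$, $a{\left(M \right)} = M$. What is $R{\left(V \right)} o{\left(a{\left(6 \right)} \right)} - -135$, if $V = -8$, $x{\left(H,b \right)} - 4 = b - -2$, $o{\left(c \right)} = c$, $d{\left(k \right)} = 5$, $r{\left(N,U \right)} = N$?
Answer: $201$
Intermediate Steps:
$x{\left(H,b \right)} = 6 + b$ ($x{\left(H,b \right)} = 4 + \left(b - -2\right) = 4 + \left(b + 2\right) = 4 + \left(2 + b\right) = 6 + b$)
$R{\left(P \right)} = 11$ ($R{\left(P \right)} = 6 + 5 = 11$)
$R{\left(V \right)} o{\left(a{\left(6 \right)} \right)} - -135 = 11 \cdot 6 - -135 = 66 + 135 = 201$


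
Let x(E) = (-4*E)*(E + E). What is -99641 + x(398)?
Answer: -1366873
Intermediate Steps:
x(E) = -8*E**2 (x(E) = (-4*E)*(2*E) = -8*E**2)
-99641 + x(398) = -99641 - 8*398**2 = -99641 - 8*158404 = -99641 - 1267232 = -1366873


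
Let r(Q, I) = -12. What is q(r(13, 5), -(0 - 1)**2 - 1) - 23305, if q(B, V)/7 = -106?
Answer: -24047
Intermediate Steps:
q(B, V) = -742 (q(B, V) = 7*(-106) = -742)
q(r(13, 5), -(0 - 1)**2 - 1) - 23305 = -742 - 23305 = -24047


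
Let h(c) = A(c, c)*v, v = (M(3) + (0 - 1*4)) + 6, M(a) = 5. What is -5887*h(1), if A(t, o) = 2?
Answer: -82418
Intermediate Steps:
v = 7 (v = (5 + (0 - 1*4)) + 6 = (5 + (0 - 4)) + 6 = (5 - 4) + 6 = 1 + 6 = 7)
h(c) = 14 (h(c) = 2*7 = 14)
-5887*h(1) = -5887*14 = -82418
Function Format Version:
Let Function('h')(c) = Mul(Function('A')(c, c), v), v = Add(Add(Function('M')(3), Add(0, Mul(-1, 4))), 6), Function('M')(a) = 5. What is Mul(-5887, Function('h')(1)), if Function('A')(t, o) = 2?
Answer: -82418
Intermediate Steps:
v = 7 (v = Add(Add(5, Add(0, Mul(-1, 4))), 6) = Add(Add(5, Add(0, -4)), 6) = Add(Add(5, -4), 6) = Add(1, 6) = 7)
Function('h')(c) = 14 (Function('h')(c) = Mul(2, 7) = 14)
Mul(-5887, Function('h')(1)) = Mul(-5887, 14) = -82418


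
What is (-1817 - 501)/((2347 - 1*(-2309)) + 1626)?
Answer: -1159/3141 ≈ -0.36899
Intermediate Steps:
(-1817 - 501)/((2347 - 1*(-2309)) + 1626) = -2318/((2347 + 2309) + 1626) = -2318/(4656 + 1626) = -2318/6282 = -2318*1/6282 = -1159/3141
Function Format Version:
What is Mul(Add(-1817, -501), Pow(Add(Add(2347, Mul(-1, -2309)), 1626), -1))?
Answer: Rational(-1159, 3141) ≈ -0.36899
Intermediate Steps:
Mul(Add(-1817, -501), Pow(Add(Add(2347, Mul(-1, -2309)), 1626), -1)) = Mul(-2318, Pow(Add(Add(2347, 2309), 1626), -1)) = Mul(-2318, Pow(Add(4656, 1626), -1)) = Mul(-2318, Pow(6282, -1)) = Mul(-2318, Rational(1, 6282)) = Rational(-1159, 3141)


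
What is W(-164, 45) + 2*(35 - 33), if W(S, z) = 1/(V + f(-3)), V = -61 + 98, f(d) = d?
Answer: 137/34 ≈ 4.0294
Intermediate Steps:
V = 37
W(S, z) = 1/34 (W(S, z) = 1/(37 - 3) = 1/34)
W(-164, 45) + 2*(35 - 33) = 1/34 + 2*(35 - 33) = 1/34 + 2*2 = 1/34 + 4 = 137/34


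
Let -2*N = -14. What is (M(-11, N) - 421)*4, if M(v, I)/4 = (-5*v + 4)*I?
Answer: 4924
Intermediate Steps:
N = 7 (N = -½*(-14) = 7)
M(v, I) = 4*I*(4 - 5*v) (M(v, I) = 4*((-5*v + 4)*I) = 4*((4 - 5*v)*I) = 4*(I*(4 - 5*v)) = 4*I*(4 - 5*v))
(M(-11, N) - 421)*4 = (4*7*(4 - 5*(-11)) - 421)*4 = (4*7*(4 + 55) - 421)*4 = (4*7*59 - 421)*4 = (1652 - 421)*4 = 1231*4 = 4924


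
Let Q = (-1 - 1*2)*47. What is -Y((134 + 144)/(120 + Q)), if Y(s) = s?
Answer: 278/21 ≈ 13.238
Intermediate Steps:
Q = -141 (Q = (-1 - 2)*47 = -3*47 = -141)
-Y((134 + 144)/(120 + Q)) = -(134 + 144)/(120 - 141) = -278/(-21) = -278*(-1)/21 = -1*(-278/21) = 278/21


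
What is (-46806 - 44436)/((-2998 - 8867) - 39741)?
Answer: 5069/2867 ≈ 1.7681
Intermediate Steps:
(-46806 - 44436)/((-2998 - 8867) - 39741) = -91242/(-11865 - 39741) = -91242/(-51606) = -91242*(-1/51606) = 5069/2867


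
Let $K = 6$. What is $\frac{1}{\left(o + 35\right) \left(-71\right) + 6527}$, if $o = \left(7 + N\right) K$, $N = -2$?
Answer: $\frac{1}{1912} \approx 0.00052301$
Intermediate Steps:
$o = 30$ ($o = \left(7 - 2\right) 6 = 5 \cdot 6 = 30$)
$\frac{1}{\left(o + 35\right) \left(-71\right) + 6527} = \frac{1}{\left(30 + 35\right) \left(-71\right) + 6527} = \frac{1}{65 \left(-71\right) + 6527} = \frac{1}{-4615 + 6527} = \frac{1}{1912}$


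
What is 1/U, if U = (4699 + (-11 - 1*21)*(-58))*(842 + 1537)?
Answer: 1/15594345 ≈ 6.4126e-8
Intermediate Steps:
U = 15594345 (U = (4699 + (-11 - 21)*(-58))*2379 = (4699 - 32*(-58))*2379 = (4699 + 1856)*2379 = 6555*2379 = 15594345)
1/U = 1/15594345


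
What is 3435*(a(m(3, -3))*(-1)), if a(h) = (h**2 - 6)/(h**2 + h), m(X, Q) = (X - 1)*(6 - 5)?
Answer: 1145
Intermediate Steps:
m(X, Q) = -1 + X (m(X, Q) = (-1 + X)*1 = -1 + X)
a(h) = (-6 + h**2)/(h + h**2)
3435*(a(m(3, -3))*(-1)) = 3435*(((-6 + (-1 + 3)**2)/((-1 + 3)*(1 + (-1 + 3))))*(-1)) = 3435*(((-6 + 2**2)/(2*(1 + 2)))*(-1)) = 3435*(((1/2)*(-6 + 4)/3)*(-1)) = 3435*(((1/2)*(1/3)*(-2))*(-1)) = 3435*(-1/3*(-1)) = 3435*(1/3) = 1145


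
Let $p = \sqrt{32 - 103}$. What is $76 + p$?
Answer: $76 + i \sqrt{71} \approx 76.0 + 8.4261 i$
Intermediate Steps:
$p = i \sqrt{71}$ ($p = \sqrt{-71} = i \sqrt{71} \approx 8.4261 i$)
$76 + p = 76 + i \sqrt{71}$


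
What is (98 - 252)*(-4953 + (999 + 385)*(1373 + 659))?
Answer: -432329590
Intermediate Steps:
(98 - 252)*(-4953 + (999 + 385)*(1373 + 659)) = -154*(-4953 + 1384*2032) = -154*(-4953 + 2812288) = -154*2807335 = -432329590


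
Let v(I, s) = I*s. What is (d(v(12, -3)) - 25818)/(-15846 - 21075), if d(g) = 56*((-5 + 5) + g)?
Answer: 9278/12307 ≈ 0.75388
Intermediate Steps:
d(g) = 56*g (d(g) = 56*(0 + g) = 56*g)
(d(v(12, -3)) - 25818)/(-15846 - 21075) = (56*(12*(-3)) - 25818)/(-15846 - 21075) = (56*(-36) - 25818)/(-36921) = (-2016 - 25818)*(-1/36921) = -27834*(-1/36921) = 9278/12307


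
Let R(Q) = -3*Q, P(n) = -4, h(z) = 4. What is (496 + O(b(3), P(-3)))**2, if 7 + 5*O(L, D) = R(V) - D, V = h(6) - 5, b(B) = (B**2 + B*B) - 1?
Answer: 246016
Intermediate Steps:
b(B) = -1 + 2*B**2 (b(B) = (B**2 + B**2) - 1 = 2*B**2 - 1 = -1 + 2*B**2)
V = -1 (V = 4 - 5 = -1)
O(L, D) = -4/5 - D/5 (O(L, D) = -7/5 + (-3*(-1) - D)/5 = -7/5 + (3 - D)/5 = -7/5 + (3/5 - D/5) = -4/5 - D/5)
(496 + O(b(3), P(-3)))**2 = (496 + (-4/5 - 1/5*(-4)))**2 = (496 + (-4/5 + 4/5))**2 = (496 + 0)**2 = 496**2 = 246016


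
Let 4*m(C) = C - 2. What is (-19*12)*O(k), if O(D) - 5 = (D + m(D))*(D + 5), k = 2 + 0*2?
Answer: -4332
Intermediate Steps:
m(C) = -1/2 + C/4 (m(C) = (C - 2)/4 = (-2 + C)/4 = -1/2 + C/4)
k = 2 (k = 2 + 0 = 2)
O(D) = 5 + (5 + D)*(-1/2 + 5*D/4) (O(D) = 5 + (D + (-1/2 + D/4))*(D + 5) = 5 + (-1/2 + 5*D/4)*(5 + D) = 5 + (5 + D)*(-1/2 + 5*D/4))
(-19*12)*O(k) = (-19*12)*(5/2 + (5/4)*2**2 + (23/4)*2) = -228*(5/2 + (5/4)*4 + 23/2) = -228*(5/2 + 5 + 23/2) = -228*19 = -4332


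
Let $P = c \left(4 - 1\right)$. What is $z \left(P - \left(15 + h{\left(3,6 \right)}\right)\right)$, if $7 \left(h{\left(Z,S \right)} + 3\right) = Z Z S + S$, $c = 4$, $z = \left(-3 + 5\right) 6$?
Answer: $- \frac{720}{7} \approx -102.86$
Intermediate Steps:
$z = 12$ ($z = 2 \cdot 6 = 12$)
$h{\left(Z,S \right)} = -3 + \frac{S}{7} + \frac{S Z^{2}}{7}$ ($h{\left(Z,S \right)} = -3 + \frac{Z Z S + S}{7} = -3 + \frac{Z^{2} S + S}{7} = -3 + \frac{S Z^{2} + S}{7} = -3 + \frac{S + S Z^{2}}{7} = -3 + \left(\frac{S}{7} + \frac{S Z^{2}}{7}\right) = -3 + \frac{S}{7} + \frac{S Z^{2}}{7}$)
$P = 12$ ($P = 4 \left(4 - 1\right) = 4 \cdot 3 = 12$)
$z \left(P - \left(15 + h{\left(3,6 \right)}\right)\right) = 12 \left(12 - \left(12 + \frac{6}{7} + \frac{1}{7} \cdot 6 \cdot 3^{2}\right)\right) = 12 \left(12 - \left(\frac{90}{7} + \frac{1}{7} \cdot 6 \cdot 9\right)\right) = 12 \left(12 - \frac{144}{7}\right) = 12 \left(- \frac{60}{7}\right) = - \frac{720}{7}$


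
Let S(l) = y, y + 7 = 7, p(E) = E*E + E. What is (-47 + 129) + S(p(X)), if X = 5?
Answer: 82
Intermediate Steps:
p(E) = E + E² (p(E) = E² + E = E + E²)
y = 0 (y = -7 + 7 = 0)
S(l) = 0
(-47 + 129) + S(p(X)) = (-47 + 129) + 0 = 82 + 0 = 82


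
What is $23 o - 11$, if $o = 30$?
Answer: $679$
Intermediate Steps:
$23 o - 11 = 23 \cdot 30 - 11 = 690 - 11 = 679$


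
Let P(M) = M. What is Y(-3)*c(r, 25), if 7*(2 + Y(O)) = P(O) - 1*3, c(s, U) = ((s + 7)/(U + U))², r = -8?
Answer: -1/875 ≈ -0.0011429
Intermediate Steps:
c(s, U) = (7 + s)²/(4*U²) (c(s, U) = ((7 + s)/((2*U)))² = ((7 + s)*(1/(2*U)))² = ((7 + s)/(2*U))² = (7 + s)²/(4*U²))
Y(O) = -17/7 + O/7 (Y(O) = -2 + (O - 1*3)/7 = -2 + (O - 3)/7 = -2 + (-3 + O)/7 = -2 + (-3/7 + O/7) = -17/7 + O/7)
Y(-3)*c(r, 25) = (-17/7 + (⅐)*(-3))*((¼)*(7 - 8)²/25²) = (-17/7 - 3/7)*((¼)*(1/625)*(-1)²) = -5/(7*625) = -20/7*1/2500 = -1/875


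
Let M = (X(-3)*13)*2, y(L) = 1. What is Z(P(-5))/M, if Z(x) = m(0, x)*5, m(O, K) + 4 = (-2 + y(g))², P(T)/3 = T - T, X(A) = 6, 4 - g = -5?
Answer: -5/52 ≈ -0.096154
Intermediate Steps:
g = 9 (g = 4 - 1*(-5) = 4 + 5 = 9)
P(T) = 0 (P(T) = 3*(T - T) = 3*0 = 0)
m(O, K) = -3 (m(O, K) = -4 + (-2 + 1)² = -4 + (-1)² = -4 + 1 = -3)
M = 156 (M = (6*13)*2 = 78*2 = 156)
Z(x) = -15 (Z(x) = -3*5 = -15)
Z(P(-5))/M = -15/156 = -15*1/156 = -5/52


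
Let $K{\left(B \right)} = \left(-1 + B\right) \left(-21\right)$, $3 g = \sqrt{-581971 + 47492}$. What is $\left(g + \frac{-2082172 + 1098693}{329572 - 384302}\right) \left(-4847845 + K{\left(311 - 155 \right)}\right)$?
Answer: $- \frac{477095497690}{5473} - \frac{4851100 i \sqrt{534479}}{3} \approx -8.7173 \cdot 10^{7} - 1.1822 \cdot 10^{9} i$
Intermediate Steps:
$g = \frac{i \sqrt{534479}}{3}$ ($g = \frac{\sqrt{-581971 + 47492}}{3} = \frac{\sqrt{-534479}}{3} = \frac{i \sqrt{534479}}{3} \approx 243.69 i$)
$K{\left(B \right)} = 21 - 21 B$
$\left(g + \frac{-2082172 + 1098693}{329572 - 384302}\right) \left(-4847845 + K{\left(311 - 155 \right)}\right) = \left(\frac{i \sqrt{534479}}{3} + \frac{-2082172 + 1098693}{329572 - 384302}\right) \left(-4847845 + \left(21 - 21 \left(311 - 155\right)\right)\right) = \left(\frac{i \sqrt{534479}}{3} - \frac{983479}{-54730}\right) \left(-4847845 + \left(21 - 3276\right)\right) = \left(\frac{i \sqrt{534479}}{3} - - \frac{983479}{54730}\right) \left(-4847845 + \left(21 - 3276\right)\right) = \left(\frac{i \sqrt{534479}}{3} + \frac{983479}{54730}\right) \left(-4847845 - 3255\right) = \left(\frac{983479}{54730} + \frac{i \sqrt{534479}}{3}\right) \left(-4851100\right) = - \frac{477095497690}{5473} - \frac{4851100 i \sqrt{534479}}{3}$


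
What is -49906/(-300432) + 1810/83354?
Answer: 1175911661/6260552232 ≈ 0.18783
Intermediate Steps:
-49906/(-300432) + 1810/83354 = -49906*(-1/300432) + 1810*(1/83354) = 24953/150216 + 905/41677 = 1175911661/6260552232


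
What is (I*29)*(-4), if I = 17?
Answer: -1972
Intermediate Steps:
(I*29)*(-4) = (17*29)*(-4) = 493*(-4) = -1972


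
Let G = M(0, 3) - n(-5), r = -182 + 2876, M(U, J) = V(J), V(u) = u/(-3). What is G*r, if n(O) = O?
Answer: 10776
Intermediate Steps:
V(u) = -u/3 (V(u) = u*(-1/3) = -u/3)
M(U, J) = -J/3
r = 2694
G = 4 (G = -1/3*3 - 1*(-5) = -1 + 5 = 4)
G*r = 4*2694 = 10776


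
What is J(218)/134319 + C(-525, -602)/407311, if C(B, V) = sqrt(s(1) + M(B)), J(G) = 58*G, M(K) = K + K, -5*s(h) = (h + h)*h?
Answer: 12644/134319 + 2*I*sqrt(6565)/2036555 ≈ 0.094134 + 7.957e-5*I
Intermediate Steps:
s(h) = -2*h**2/5 (s(h) = -(h + h)*h/5 = -2*h*h/5 = -2*h**2/5)
M(K) = 2*K
C(B, V) = sqrt(-2/5 + 2*B) (C(B, V) = sqrt(-2/5*1**2 + 2*B) = sqrt(-2/5*1 + 2*B) = sqrt(-2/5 + 2*B))
J(218)/134319 + C(-525, -602)/407311 = (58*218)/134319 + (sqrt(-10 + 50*(-525))/5)/407311 = 12644*(1/134319) + (sqrt(-10 - 26250)/5)*(1/407311) = 12644/134319 + (sqrt(-26260)/5)*(1/407311) = 12644/134319 + ((2*I*sqrt(6565))/5)*(1/407311) = 12644/134319 + (2*I*sqrt(6565)/5)*(1/407311) = 12644/134319 + 2*I*sqrt(6565)/2036555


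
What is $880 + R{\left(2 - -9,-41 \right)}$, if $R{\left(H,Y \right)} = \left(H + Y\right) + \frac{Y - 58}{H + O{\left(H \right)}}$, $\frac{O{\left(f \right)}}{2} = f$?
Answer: $847$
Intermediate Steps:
$O{\left(f \right)} = 2 f$
$R{\left(H,Y \right)} = H + Y + \frac{-58 + Y}{3 H}$ ($R{\left(H,Y \right)} = \left(H + Y\right) + \frac{Y - 58}{H + 2 H} = \left(H + Y\right) + \frac{-58 + Y}{3 H} = H + Y + \frac{-58 + Y}{3 H}$)
$880 + R{\left(2 - -9,-41 \right)} = 880 + \left(\left(2 - -9\right) - 41 - \frac{58}{3 \left(2 - -9\right)} + \frac{1}{3} \left(-41\right) \frac{1}{2 - -9}\right) = 880 + \left(\left(2 + 9\right) - 41 - \frac{58}{3 \left(2 + 9\right)} + \frac{1}{3} \left(-41\right) \frac{1}{2 + 9}\right) = 880 + \left(11 - 41 - \frac{58}{3 \cdot 11} + \frac{1}{3} \left(-41\right) \frac{1}{11}\right) = 880 + \left(11 - 41 - \frac{58}{33} + \frac{1}{3} \left(-41\right) \frac{1}{11}\right) = 880 - 33 = 847$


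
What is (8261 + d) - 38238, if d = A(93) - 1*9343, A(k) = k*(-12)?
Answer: -40436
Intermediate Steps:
A(k) = -12*k
d = -10459 (d = -12*93 - 1*9343 = -1116 - 9343 = -10459)
(8261 + d) - 38238 = (8261 - 10459) - 38238 = -2198 - 38238 = -40436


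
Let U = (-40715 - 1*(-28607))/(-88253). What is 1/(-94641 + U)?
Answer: -88253/8352340065 ≈ -1.0566e-5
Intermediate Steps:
U = 12108/88253 (U = (-40715 + 28607)*(-1/88253) = -12108*(-1/88253) = 12108/88253 ≈ 0.13720)
1/(-94641 + U) = 1/(-94641 + 12108/88253) = 1/(-8352340065/88253) = -88253/8352340065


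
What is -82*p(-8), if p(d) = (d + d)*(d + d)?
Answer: -20992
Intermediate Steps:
p(d) = 4*d² (p(d) = (2*d)*(2*d) = 4*d²)
-82*p(-8) = -328*(-8)² = -328*64 = -82*256 = -20992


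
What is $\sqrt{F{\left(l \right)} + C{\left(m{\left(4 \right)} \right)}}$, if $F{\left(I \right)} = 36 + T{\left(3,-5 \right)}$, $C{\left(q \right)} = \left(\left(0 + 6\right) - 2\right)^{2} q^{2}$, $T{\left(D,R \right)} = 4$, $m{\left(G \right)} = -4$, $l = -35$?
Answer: $2 \sqrt{74} \approx 17.205$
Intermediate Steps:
$C{\left(q \right)} = 16 q^{2}$ ($C{\left(q \right)} = \left(6 - 2\right)^{2} q^{2} = 4^{2} q^{2} = 16 q^{2}$)
$F{\left(I \right)} = 40$ ($F{\left(I \right)} = 36 + 4 = 40$)
$\sqrt{F{\left(l \right)} + C{\left(m{\left(4 \right)} \right)}} = \sqrt{40 + 16 \left(-4\right)^{2}} = \sqrt{40 + 16 \cdot 16} = \sqrt{40 + 256} = \sqrt{296} = 2 \sqrt{74}$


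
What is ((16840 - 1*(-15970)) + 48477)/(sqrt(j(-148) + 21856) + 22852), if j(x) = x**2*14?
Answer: 16013539/4499012 - 2803*sqrt(5133)/2249506 ≈ 3.4701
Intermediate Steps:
j(x) = 14*x**2
((16840 - 1*(-15970)) + 48477)/(sqrt(j(-148) + 21856) + 22852) = ((16840 - 1*(-15970)) + 48477)/(sqrt(14*(-148)**2 + 21856) + 22852) = ((16840 + 15970) + 48477)/(sqrt(14*21904 + 21856) + 22852) = (32810 + 48477)/(sqrt(306656 + 21856) + 22852) = 81287/(sqrt(328512) + 22852) = 81287/(8*sqrt(5133) + 22852) = 81287/(22852 + 8*sqrt(5133))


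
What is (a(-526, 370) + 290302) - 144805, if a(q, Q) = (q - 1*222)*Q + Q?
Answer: -130893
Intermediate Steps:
a(q, Q) = Q + Q*(-222 + q) (a(q, Q) = (q - 222)*Q + Q = (-222 + q)*Q + Q = Q*(-222 + q) + Q = Q + Q*(-222 + q))
(a(-526, 370) + 290302) - 144805 = (370*(-221 - 526) + 290302) - 144805 = (370*(-747) + 290302) - 144805 = (-276390 + 290302) - 144805 = 13912 - 144805 = -130893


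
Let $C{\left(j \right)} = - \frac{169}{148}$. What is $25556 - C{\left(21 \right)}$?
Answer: $\frac{3782457}{148} \approx 25557.0$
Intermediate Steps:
$C{\left(j \right)} = - \frac{169}{148}$ ($C{\left(j \right)} = \left(-169\right) \frac{1}{148} = - \frac{169}{148}$)
$25556 - C{\left(21 \right)} = 25556 - - \frac{169}{148} = 25556 + \frac{169}{148} = \frac{3782457}{148}$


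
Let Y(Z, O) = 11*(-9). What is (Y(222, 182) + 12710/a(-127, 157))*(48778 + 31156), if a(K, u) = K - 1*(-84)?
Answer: -1356240178/43 ≈ -3.1540e+7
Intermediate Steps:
Y(Z, O) = -99
a(K, u) = 84 + K (a(K, u) = K + 84 = 84 + K)
(Y(222, 182) + 12710/a(-127, 157))*(48778 + 31156) = (-99 + 12710/(84 - 127))*(48778 + 31156) = (-99 + 12710/(-43))*79934 = (-99 + 12710*(-1/43))*79934 = (-99 - 12710/43)*79934 = -16967/43*79934 = -1356240178/43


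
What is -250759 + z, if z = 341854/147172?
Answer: -18452180847/73586 ≈ -2.5076e+5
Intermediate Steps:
z = 170927/73586 (z = 341854*(1/147172) = 170927/73586 ≈ 2.3228)
-250759 + z = -250759 + 170927/73586 = -18452180847/73586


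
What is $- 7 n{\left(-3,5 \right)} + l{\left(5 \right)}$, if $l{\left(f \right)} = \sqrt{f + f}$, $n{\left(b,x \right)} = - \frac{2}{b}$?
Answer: $- \frac{14}{3} + \sqrt{10} \approx -1.5044$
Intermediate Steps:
$l{\left(f \right)} = \sqrt{2} \sqrt{f}$ ($l{\left(f \right)} = \sqrt{2 f} = \sqrt{2} \sqrt{f}$)
$- 7 n{\left(-3,5 \right)} + l{\left(5 \right)} = - 7 \left(- \frac{2}{-3}\right) + \sqrt{2} \sqrt{5} = - 7 \left(\left(-2\right) \left(- \frac{1}{3}\right)\right) + \sqrt{10} = \left(-7\right) \frac{2}{3} + \sqrt{10} = - \frac{14}{3} + \sqrt{10}$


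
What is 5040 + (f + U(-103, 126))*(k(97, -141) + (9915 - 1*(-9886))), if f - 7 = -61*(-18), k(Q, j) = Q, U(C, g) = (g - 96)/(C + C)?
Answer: 2264911520/103 ≈ 2.1989e+7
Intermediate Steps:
U(C, g) = (-96 + g)/(2*C) (U(C, g) = (-96 + g)/((2*C)) = (-96 + g)*(1/(2*C)) = (-96 + g)/(2*C))
f = 1105 (f = 7 - 61*(-18) = 7 + 1098 = 1105)
5040 + (f + U(-103, 126))*(k(97, -141) + (9915 - 1*(-9886))) = 5040 + (1105 + (1/2)*(-96 + 126)/(-103))*(97 + (9915 - 1*(-9886))) = 5040 + (1105 + (1/2)*(-1/103)*30)*(97 + (9915 + 9886)) = 5040 + (1105 - 15/103)*(97 + 19801) = 5040 + (113800/103)*19898 = 5040 + 2264392400/103 = 2264911520/103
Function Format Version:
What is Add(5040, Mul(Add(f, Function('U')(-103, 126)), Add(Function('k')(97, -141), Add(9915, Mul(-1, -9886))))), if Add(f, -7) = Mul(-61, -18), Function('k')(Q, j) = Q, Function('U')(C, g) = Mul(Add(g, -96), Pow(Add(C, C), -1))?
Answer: Rational(2264911520, 103) ≈ 2.1989e+7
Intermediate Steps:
Function('U')(C, g) = Mul(Rational(1, 2), Pow(C, -1), Add(-96, g)) (Function('U')(C, g) = Mul(Add(-96, g), Pow(Mul(2, C), -1)) = Mul(Add(-96, g), Mul(Rational(1, 2), Pow(C, -1))) = Mul(Rational(1, 2), Pow(C, -1), Add(-96, g)))
f = 1105 (f = Add(7, Mul(-61, -18)) = Add(7, 1098) = 1105)
Add(5040, Mul(Add(f, Function('U')(-103, 126)), Add(Function('k')(97, -141), Add(9915, Mul(-1, -9886))))) = Add(5040, Mul(Add(1105, Mul(Rational(1, 2), Pow(-103, -1), Add(-96, 126))), Add(97, Add(9915, Mul(-1, -9886))))) = Add(5040, Mul(Add(1105, Mul(Rational(1, 2), Rational(-1, 103), 30)), Add(97, Add(9915, 9886)))) = Add(5040, Mul(Add(1105, Rational(-15, 103)), Add(97, 19801))) = Add(5040, Mul(Rational(113800, 103), 19898)) = Add(5040, Rational(2264392400, 103)) = Rational(2264911520, 103)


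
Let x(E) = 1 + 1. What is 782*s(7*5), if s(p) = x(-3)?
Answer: 1564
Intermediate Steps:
x(E) = 2
s(p) = 2
782*s(7*5) = 782*2 = 1564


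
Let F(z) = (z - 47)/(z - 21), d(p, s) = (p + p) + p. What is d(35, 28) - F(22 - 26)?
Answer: 2574/25 ≈ 102.96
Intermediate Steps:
d(p, s) = 3*p (d(p, s) = 2*p + p = 3*p)
F(z) = (-47 + z)/(-21 + z)
d(35, 28) - F(22 - 26) = 3*35 - (-47 + (22 - 26))/(-21 + (22 - 26)) = 105 - (-47 - 4)/(-21 - 4) = 105 - (-51)/(-25) = 105 - (-1)*(-51)/25 = 105 - 1*51/25 = 105 - 51/25 = 2574/25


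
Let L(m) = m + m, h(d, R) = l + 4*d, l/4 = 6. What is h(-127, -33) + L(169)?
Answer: -146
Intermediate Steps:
l = 24 (l = 4*6 = 24)
h(d, R) = 24 + 4*d
L(m) = 2*m
h(-127, -33) + L(169) = (24 + 4*(-127)) + 2*169 = (24 - 508) + 338 = -484 + 338 = -146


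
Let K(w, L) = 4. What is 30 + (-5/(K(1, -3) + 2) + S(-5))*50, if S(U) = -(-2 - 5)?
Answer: 1015/3 ≈ 338.33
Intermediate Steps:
S(U) = 7 (S(U) = -1*(-7) = 7)
30 + (-5/(K(1, -3) + 2) + S(-5))*50 = 30 + (-5/(4 + 2) + 7)*50 = 30 + (-5/6 + 7)*50 = 30 + ((⅙)*(-5) + 7)*50 = 30 + (-⅚ + 7)*50 = 30 + (37/6)*50 = 30 + 925/3 = 1015/3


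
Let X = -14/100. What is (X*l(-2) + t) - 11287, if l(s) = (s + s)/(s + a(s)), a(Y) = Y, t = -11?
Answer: -564907/50 ≈ -11298.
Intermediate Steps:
X = -7/50 (X = -14*1/100 = -7/50 ≈ -0.14000)
l(s) = 1 (l(s) = (s + s)/(s + s) = (2*s)/((2*s)) = (2*s)*(1/(2*s)) = 1)
(X*l(-2) + t) - 11287 = (-7/50*1 - 11) - 11287 = (-7/50 - 11) - 11287 = -557/50 - 11287 = -564907/50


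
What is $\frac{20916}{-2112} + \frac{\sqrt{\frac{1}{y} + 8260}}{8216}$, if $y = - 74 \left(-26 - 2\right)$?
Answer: $- \frac{1743}{176} + \frac{\sqrt{8865425478}}{8511776} \approx -9.8923$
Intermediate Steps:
$y = 2072$ ($y = \left(-74\right) \left(-28\right) = 2072$)
$\frac{20916}{-2112} + \frac{\sqrt{\frac{1}{y} + 8260}}{8216} = \frac{20916}{-2112} + \frac{\sqrt{\frac{1}{2072} + 8260}}{8216} = 20916 \left(- \frac{1}{2112}\right) + \sqrt{\frac{1}{2072} + 8260} \cdot \frac{1}{8216} = - \frac{1743}{176} + \sqrt{\frac{17114721}{2072}} \cdot \frac{1}{8216} = - \frac{1743}{176} + \frac{\sqrt{8865425478}}{1036} \cdot \frac{1}{8216} = - \frac{1743}{176} + \frac{\sqrt{8865425478}}{8511776}$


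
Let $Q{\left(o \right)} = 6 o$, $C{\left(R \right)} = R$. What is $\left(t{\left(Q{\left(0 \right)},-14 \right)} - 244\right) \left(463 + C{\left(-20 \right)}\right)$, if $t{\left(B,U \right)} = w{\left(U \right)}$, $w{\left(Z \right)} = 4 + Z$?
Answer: $-112522$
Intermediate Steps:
$t{\left(B,U \right)} = 4 + U$
$\left(t{\left(Q{\left(0 \right)},-14 \right)} - 244\right) \left(463 + C{\left(-20 \right)}\right) = \left(\left(4 - 14\right) - 244\right) \left(463 - 20\right) = \left(-10 - 244\right) 443 = \left(-254\right) 443 = -112522$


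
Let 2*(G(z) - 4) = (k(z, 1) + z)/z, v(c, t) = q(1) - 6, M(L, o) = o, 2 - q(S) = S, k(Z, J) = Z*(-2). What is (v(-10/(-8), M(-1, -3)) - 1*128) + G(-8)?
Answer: -259/2 ≈ -129.50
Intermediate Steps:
k(Z, J) = -2*Z
q(S) = 2 - S
v(c, t) = -5 (v(c, t) = (2 - 1*1) - 6 = (2 - 1) - 6 = 1 - 6 = -5)
G(z) = 7/2 (G(z) = 4 + ((-2*z + z)/z)/2 = 4 + ((-z)/z)/2 = 4 + (½)*(-1) = 4 - ½ = 7/2)
(v(-10/(-8), M(-1, -3)) - 1*128) + G(-8) = (-5 - 1*128) + 7/2 = (-5 - 128) + 7/2 = -133 + 7/2 = -259/2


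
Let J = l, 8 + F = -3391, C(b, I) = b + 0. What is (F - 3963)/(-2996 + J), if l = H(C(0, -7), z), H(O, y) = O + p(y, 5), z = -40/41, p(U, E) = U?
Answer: 150921/61438 ≈ 2.4565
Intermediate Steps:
C(b, I) = b
z = -40/41 (z = -40*1/41 = -40/41 ≈ -0.97561)
H(O, y) = O + y
F = -3399 (F = -8 - 3391 = -3399)
l = -40/41 (l = 0 - 40/41 = -40/41 ≈ -0.97561)
J = -40/41 ≈ -0.97561
(F - 3963)/(-2996 + J) = (-3399 - 3963)/(-2996 - 40/41) = -7362/(-122876/41) = -7362*(-41/122876) = 150921/61438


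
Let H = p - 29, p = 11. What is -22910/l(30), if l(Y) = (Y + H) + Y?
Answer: -11455/21 ≈ -545.48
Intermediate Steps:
H = -18 (H = 11 - 29 = -18)
l(Y) = -18 + 2*Y (l(Y) = (Y - 18) + Y = (-18 + Y) + Y = -18 + 2*Y)
-22910/l(30) = -22910/(-18 + 2*30) = -22910/(-18 + 60) = -22910/42 = -22910*1/42 = -11455/21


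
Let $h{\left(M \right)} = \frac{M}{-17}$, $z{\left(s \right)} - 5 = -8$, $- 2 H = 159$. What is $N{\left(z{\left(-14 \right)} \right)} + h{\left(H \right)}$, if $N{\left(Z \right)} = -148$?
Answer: $- \frac{4873}{34} \approx -143.32$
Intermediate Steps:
$H = - \frac{159}{2}$ ($H = \left(- \frac{1}{2}\right) 159 = - \frac{159}{2} \approx -79.5$)
$z{\left(s \right)} = -3$ ($z{\left(s \right)} = 5 - 8 = -3$)
$h{\left(M \right)} = - \frac{M}{17}$ ($h{\left(M \right)} = M \left(- \frac{1}{17}\right) = - \frac{M}{17}$)
$N{\left(z{\left(-14 \right)} \right)} + h{\left(H \right)} = -148 - - \frac{159}{34} = -148 + \frac{159}{34} = - \frac{4873}{34}$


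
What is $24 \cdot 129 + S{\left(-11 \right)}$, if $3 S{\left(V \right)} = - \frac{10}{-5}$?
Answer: $\frac{9290}{3} \approx 3096.7$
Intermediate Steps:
$S{\left(V \right)} = \frac{2}{3}$ ($S{\left(V \right)} = \frac{\left(-10\right) \frac{1}{-5}}{3} = \frac{\left(-10\right) \left(- \frac{1}{5}\right)}{3} = \frac{1}{3} \cdot 2 = \frac{2}{3}$)
$24 \cdot 129 + S{\left(-11 \right)} = 24 \cdot 129 + \frac{2}{3} = 3096 + \frac{2}{3} = \frac{9290}{3}$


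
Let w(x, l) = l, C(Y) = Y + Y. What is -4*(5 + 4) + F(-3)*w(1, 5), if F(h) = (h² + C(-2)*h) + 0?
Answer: 69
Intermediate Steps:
C(Y) = 2*Y
F(h) = h² - 4*h (F(h) = (h² + (2*(-2))*h) + 0 = (h² - 4*h) + 0 = h² - 4*h)
-4*(5 + 4) + F(-3)*w(1, 5) = -4*(5 + 4) - 3*(-4 - 3)*5 = -4*9 - 3*(-7)*5 = -36 + 21*5 = -36 + 105 = 69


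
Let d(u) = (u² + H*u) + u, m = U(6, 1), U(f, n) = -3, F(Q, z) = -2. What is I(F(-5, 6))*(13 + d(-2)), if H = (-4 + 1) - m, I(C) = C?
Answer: -30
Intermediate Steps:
m = -3
H = 0 (H = (-4 + 1) - 1*(-3) = -3 + 3 = 0)
d(u) = u + u² (d(u) = (u² + 0*u) + u = (u² + 0) + u = u² + u = u + u²)
I(F(-5, 6))*(13 + d(-2)) = -2*(13 - 2*(1 - 2)) = -2*(13 - 2*(-1)) = -2*(13 + 2) = -2*15 = -30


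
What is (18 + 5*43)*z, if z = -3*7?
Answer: -4893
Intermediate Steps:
z = -21
(18 + 5*43)*z = (18 + 5*43)*(-21) = (18 + 215)*(-21) = 233*(-21) = -4893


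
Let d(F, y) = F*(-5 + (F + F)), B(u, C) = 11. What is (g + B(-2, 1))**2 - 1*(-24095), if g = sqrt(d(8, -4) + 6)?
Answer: 24310 + 22*sqrt(94) ≈ 24523.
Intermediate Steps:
d(F, y) = F*(-5 + 2*F)
g = sqrt(94) (g = sqrt(8*(-5 + 2*8) + 6) = sqrt(8*(-5 + 16) + 6) = sqrt(8*11 + 6) = sqrt(88 + 6) = sqrt(94) ≈ 9.6954)
(g + B(-2, 1))**2 - 1*(-24095) = (sqrt(94) + 11)**2 - 1*(-24095) = (11 + sqrt(94))**2 + 24095 = 24095 + (11 + sqrt(94))**2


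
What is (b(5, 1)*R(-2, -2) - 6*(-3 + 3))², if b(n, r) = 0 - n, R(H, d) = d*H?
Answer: 400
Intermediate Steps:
R(H, d) = H*d
b(n, r) = -n
(b(5, 1)*R(-2, -2) - 6*(-3 + 3))² = ((-1*5)*(-2*(-2)) - 6*(-3 + 3))² = (-5*4 - 6*0)² = (-20 + 0)² = (-20)² = 400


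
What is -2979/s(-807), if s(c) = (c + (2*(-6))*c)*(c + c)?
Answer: 331/1591942 ≈ 0.00020792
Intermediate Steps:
s(c) = -22*c**2 (s(c) = (c - 12*c)*(2*c) = (-11*c)*(2*c) = -22*c**2)
-2979/s(-807) = -2979/((-22*(-807)**2)) = -2979/((-22*651249)) = -2979/(-14327478) = -2979*(-1/14327478) = 331/1591942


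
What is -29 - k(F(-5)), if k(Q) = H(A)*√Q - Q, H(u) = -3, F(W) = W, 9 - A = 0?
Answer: -34 + 3*I*√5 ≈ -34.0 + 6.7082*I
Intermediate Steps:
A = 9 (A = 9 - 1*0 = 9 + 0 = 9)
k(Q) = -Q - 3*√Q (k(Q) = -3*√Q - Q = -Q - 3*√Q)
-29 - k(F(-5)) = -29 - (-1*(-5) - 3*I*√5) = -29 - (5 - 3*I*√5) = -29 + (-5 + 3*I*√5) = -34 + 3*I*√5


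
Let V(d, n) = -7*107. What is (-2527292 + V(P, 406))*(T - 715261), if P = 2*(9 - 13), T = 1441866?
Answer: -1836887230805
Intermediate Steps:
P = -8 (P = 2*(-4) = -8)
V(d, n) = -749
(-2527292 + V(P, 406))*(T - 715261) = (-2527292 - 749)*(1441866 - 715261) = -2528041*726605 = -1836887230805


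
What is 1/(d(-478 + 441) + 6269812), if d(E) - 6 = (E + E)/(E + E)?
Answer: 1/6269819 ≈ 1.5949e-7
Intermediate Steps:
d(E) = 7 (d(E) = 6 + (E + E)/(E + E) = 6 + (2*E)/((2*E)) = 6 + (2*E)*(1/(2*E)) = 6 + 1 = 7)
1/(d(-478 + 441) + 6269812) = 1/(7 + 6269812) = 1/6269819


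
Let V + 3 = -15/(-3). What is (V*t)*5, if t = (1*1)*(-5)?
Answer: -50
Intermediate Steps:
t = -5 (t = 1*(-5) = -5)
V = 2 (V = -3 - 15/(-3) = -3 - 15*(-⅓) = -3 + 5 = 2)
(V*t)*5 = (2*(-5))*5 = -10*5 = -50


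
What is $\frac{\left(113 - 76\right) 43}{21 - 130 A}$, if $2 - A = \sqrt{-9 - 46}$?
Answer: $- \frac{380249}{986621} - \frac{206830 i \sqrt{55}}{986621} \approx -0.38541 - 1.5547 i$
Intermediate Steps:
$A = 2 - i \sqrt{55}$ ($A = 2 - \sqrt{-9 - 46} = 2 - \sqrt{-55} = 2 - i \sqrt{55} \approx 2.0 - 7.4162 i$)
$\frac{\left(113 - 76\right) 43}{21 - 130 A} = \frac{\left(113 - 76\right) 43}{21 - 130 \left(2 - i \sqrt{55}\right)} = \frac{37 \cdot 43}{21 - \left(260 - 130 i \sqrt{55}\right)} = \frac{1591}{-239 + 130 i \sqrt{55}}$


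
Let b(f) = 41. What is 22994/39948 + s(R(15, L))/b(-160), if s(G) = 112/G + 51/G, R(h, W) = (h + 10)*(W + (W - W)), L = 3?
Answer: 4289893/6824450 ≈ 0.62861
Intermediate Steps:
R(h, W) = W*(10 + h) (R(h, W) = (10 + h)*(W + 0) = (10 + h)*W = W*(10 + h))
s(G) = 163/G
22994/39948 + s(R(15, L))/b(-160) = 22994/39948 + (163/((3*(10 + 15))))/41 = 22994*(1/39948) + (163/((3*25)))*(1/41) = 11497/19974 + (163/75)*(1/41) = 11497/19974 + 163/3075 = 4289893/6824450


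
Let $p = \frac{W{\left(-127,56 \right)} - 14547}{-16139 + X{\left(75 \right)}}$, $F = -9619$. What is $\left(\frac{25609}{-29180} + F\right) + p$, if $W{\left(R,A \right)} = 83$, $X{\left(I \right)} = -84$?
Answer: $- \frac{4553504294947}{473387140} \approx -9619.0$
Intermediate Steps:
$p = \frac{14464}{16223}$ ($p = \frac{83 - 14547}{-16139 - 84} = - \frac{14464}{-16223} = \left(-14464\right) \left(- \frac{1}{16223}\right) = \frac{14464}{16223} \approx 0.89157$)
$\left(\frac{25609}{-29180} + F\right) + p = \left(\frac{25609}{-29180} - 9619\right) + \frac{14464}{16223} = \left(25609 \left(- \frac{1}{29180}\right) - 9619\right) + \frac{14464}{16223} = \left(- \frac{25609}{29180} - 9619\right) + \frac{14464}{16223} = - \frac{280708029}{29180} + \frac{14464}{16223} = - \frac{4553504294947}{473387140}$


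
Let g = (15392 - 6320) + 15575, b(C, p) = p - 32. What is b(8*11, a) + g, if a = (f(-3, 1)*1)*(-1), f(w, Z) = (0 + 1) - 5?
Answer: 24619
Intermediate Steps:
f(w, Z) = -4 (f(w, Z) = 1 - 5 = -4)
a = 4 (a = -4*1*(-1) = -4*(-1) = 4)
b(C, p) = -32 + p
g = 24647 (g = 9072 + 15575 = 24647)
b(8*11, a) + g = (-32 + 4) + 24647 = -28 + 24647 = 24619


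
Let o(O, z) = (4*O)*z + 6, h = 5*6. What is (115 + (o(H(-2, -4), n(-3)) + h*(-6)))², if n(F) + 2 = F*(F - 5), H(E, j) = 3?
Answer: 42025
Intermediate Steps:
n(F) = -2 + F*(-5 + F) (n(F) = -2 + F*(F - 5) = -2 + F*(-5 + F))
h = 30
o(O, z) = 6 + 4*O*z (o(O, z) = 4*O*z + 6 = 6 + 4*O*z)
(115 + (o(H(-2, -4), n(-3)) + h*(-6)))² = (115 + ((6 + 4*3*(-2 + (-3)² - 5*(-3))) + 30*(-6)))² = (115 + ((6 + 4*3*(-2 + 9 + 15)) - 180))² = (115 + ((6 + 4*3*22) - 180))² = (115 + ((6 + 264) - 180))² = (115 + (270 - 180))² = (115 + 90)² = 205² = 42025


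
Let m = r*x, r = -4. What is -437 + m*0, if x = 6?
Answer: -437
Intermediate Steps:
m = -24 (m = -4*6 = -24)
-437 + m*0 = -437 - 24*0 = -437 + 0 = -437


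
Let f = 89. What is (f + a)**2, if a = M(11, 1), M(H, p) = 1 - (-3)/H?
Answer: 986049/121 ≈ 8149.2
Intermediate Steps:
M(H, p) = 1 + 3/H
a = 14/11 (a = (3 + 11)/11 = (1/11)*14 = 14/11 ≈ 1.2727)
(f + a)**2 = (89 + 14/11)**2 = (993/11)**2 = 986049/121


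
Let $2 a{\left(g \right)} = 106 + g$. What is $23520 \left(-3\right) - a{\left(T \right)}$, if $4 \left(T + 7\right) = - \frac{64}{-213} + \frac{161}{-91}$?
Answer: $- \frac{1564137577}{22152} \approx -70609.0$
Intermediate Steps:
$T = - \frac{81599}{11076}$ ($T = -7 + \frac{- \frac{64}{-213} + \frac{161}{-91}}{4} = -7 + \frac{\left(-64\right) \left(- \frac{1}{213}\right) + 161 \left(- \frac{1}{91}\right)}{4} = -7 + \frac{\frac{64}{213} - \frac{23}{13}}{4} = -7 + \frac{1}{4} \left(- \frac{4067}{2769}\right) = -7 - \frac{4067}{11076} = - \frac{81599}{11076} \approx -7.3672$)
$a{\left(g \right)} = 53 + \frac{g}{2}$ ($a{\left(g \right)} = \frac{106 + g}{2} = 53 + \frac{g}{2}$)
$23520 \left(-3\right) - a{\left(T \right)} = 23520 \left(-3\right) - \left(53 + \frac{1}{2} \left(- \frac{81599}{11076}\right)\right) = -70560 - \left(53 - \frac{81599}{22152}\right) = -70560 - \frac{1092457}{22152} = - \frac{1564137577}{22152}$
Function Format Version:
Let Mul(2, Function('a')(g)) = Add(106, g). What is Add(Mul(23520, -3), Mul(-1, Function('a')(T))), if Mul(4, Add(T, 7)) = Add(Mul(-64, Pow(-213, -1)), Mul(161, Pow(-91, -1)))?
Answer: Rational(-1564137577, 22152) ≈ -70609.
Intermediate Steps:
T = Rational(-81599, 11076) (T = Add(-7, Mul(Rational(1, 4), Add(Mul(-64, Pow(-213, -1)), Mul(161, Pow(-91, -1))))) = Add(-7, Mul(Rational(1, 4), Add(Mul(-64, Rational(-1, 213)), Mul(161, Rational(-1, 91))))) = Add(-7, Mul(Rational(1, 4), Add(Rational(64, 213), Rational(-23, 13)))) = Add(-7, Mul(Rational(1, 4), Rational(-4067, 2769))) = Add(-7, Rational(-4067, 11076)) = Rational(-81599, 11076) ≈ -7.3672)
Function('a')(g) = Add(53, Mul(Rational(1, 2), g)) (Function('a')(g) = Mul(Rational(1, 2), Add(106, g)) = Add(53, Mul(Rational(1, 2), g)))
Add(Mul(23520, -3), Mul(-1, Function('a')(T))) = Add(Mul(23520, -3), Mul(-1, Add(53, Mul(Rational(1, 2), Rational(-81599, 11076))))) = Add(-70560, Mul(-1, Add(53, Rational(-81599, 22152)))) = Add(-70560, Mul(-1, Rational(1092457, 22152))) = Add(-70560, Rational(-1092457, 22152)) = Rational(-1564137577, 22152)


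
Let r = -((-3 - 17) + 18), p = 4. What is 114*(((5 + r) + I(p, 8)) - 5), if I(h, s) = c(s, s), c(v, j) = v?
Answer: 1140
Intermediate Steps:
I(h, s) = s
r = 2 (r = -(-20 + 18) = -1*(-2) = 2)
114*(((5 + r) + I(p, 8)) - 5) = 114*(((5 + 2) + 8) - 5) = 114*((7 + 8) - 5) = 114*(15 - 5) = 114*10 = 1140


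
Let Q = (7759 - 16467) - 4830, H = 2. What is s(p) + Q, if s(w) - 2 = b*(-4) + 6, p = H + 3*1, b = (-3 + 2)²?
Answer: -13534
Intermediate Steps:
b = 1 (b = (-1)² = 1)
p = 5 (p = 2 + 3*1 = 2 + 3 = 5)
s(w) = 4 (s(w) = 2 + (1*(-4) + 6) = 2 + (-4 + 6) = 2 + 2 = 4)
Q = -13538 (Q = -8708 - 4830 = -13538)
s(p) + Q = 4 - 13538 = -13534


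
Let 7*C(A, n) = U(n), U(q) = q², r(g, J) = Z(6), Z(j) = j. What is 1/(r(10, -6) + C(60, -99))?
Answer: 7/9843 ≈ 0.00071117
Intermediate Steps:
r(g, J) = 6
C(A, n) = n²/7
1/(r(10, -6) + C(60, -99)) = 1/(6 + (⅐)*(-99)²) = 1/(6 + (⅐)*9801) = 1/(6 + 9801/7) = 1/(9843/7) = 7/9843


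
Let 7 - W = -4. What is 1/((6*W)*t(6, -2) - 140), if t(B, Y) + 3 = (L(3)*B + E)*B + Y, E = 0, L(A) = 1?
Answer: 1/1906 ≈ 0.00052466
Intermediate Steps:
W = 11 (W = 7 - 1*(-4) = 7 + 4 = 11)
t(B, Y) = -3 + Y + B**2 (t(B, Y) = -3 + ((1*B + 0)*B + Y) = -3 + ((B + 0)*B + Y) = -3 + (B*B + Y) = -3 + (B**2 + Y) = -3 + (Y + B**2) = -3 + Y + B**2)
1/((6*W)*t(6, -2) - 140) = 1/((6*11)*(-3 - 2 + 6**2) - 140) = 1/(66*(-3 - 2 + 36) - 140) = 1/(66*31 - 140) = 1/(2046 - 140) = 1/1906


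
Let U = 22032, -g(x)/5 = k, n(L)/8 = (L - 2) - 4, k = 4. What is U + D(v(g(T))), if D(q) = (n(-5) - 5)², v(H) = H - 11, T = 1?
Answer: 30681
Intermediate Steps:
n(L) = -48 + 8*L (n(L) = 8*((L - 2) - 4) = 8*((-2 + L) - 4) = 8*(-6 + L) = -48 + 8*L)
g(x) = -20 (g(x) = -5*4 = -20)
v(H) = -11 + H
D(q) = 8649 (D(q) = ((-48 + 8*(-5)) - 5)² = ((-48 - 40) - 5)² = (-88 - 5)² = (-93)² = 8649)
U + D(v(g(T))) = 22032 + 8649 = 30681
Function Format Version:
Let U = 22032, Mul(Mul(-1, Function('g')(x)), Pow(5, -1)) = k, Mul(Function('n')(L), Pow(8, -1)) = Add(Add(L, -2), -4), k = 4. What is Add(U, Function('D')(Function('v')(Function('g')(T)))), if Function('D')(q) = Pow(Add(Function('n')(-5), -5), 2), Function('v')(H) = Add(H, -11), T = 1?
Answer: 30681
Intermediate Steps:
Function('n')(L) = Add(-48, Mul(8, L)) (Function('n')(L) = Mul(8, Add(Add(L, -2), -4)) = Mul(8, Add(Add(-2, L), -4)) = Mul(8, Add(-6, L)) = Add(-48, Mul(8, L)))
Function('g')(x) = -20 (Function('g')(x) = Mul(-5, 4) = -20)
Function('v')(H) = Add(-11, H)
Function('D')(q) = 8649 (Function('D')(q) = Pow(Add(Add(-48, Mul(8, -5)), -5), 2) = Pow(Add(Add(-48, -40), -5), 2) = Pow(Add(-88, -5), 2) = Pow(-93, 2) = 8649)
Add(U, Function('D')(Function('v')(Function('g')(T)))) = Add(22032, 8649) = 30681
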